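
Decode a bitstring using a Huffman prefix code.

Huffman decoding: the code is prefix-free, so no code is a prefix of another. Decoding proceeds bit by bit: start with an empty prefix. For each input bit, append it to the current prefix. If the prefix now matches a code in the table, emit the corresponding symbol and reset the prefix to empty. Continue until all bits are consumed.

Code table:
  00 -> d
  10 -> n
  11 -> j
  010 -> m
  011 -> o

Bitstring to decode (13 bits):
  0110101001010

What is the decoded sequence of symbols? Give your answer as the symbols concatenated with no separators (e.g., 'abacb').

Answer: omnmn

Derivation:
Bit 0: prefix='0' (no match yet)
Bit 1: prefix='01' (no match yet)
Bit 2: prefix='011' -> emit 'o', reset
Bit 3: prefix='0' (no match yet)
Bit 4: prefix='01' (no match yet)
Bit 5: prefix='010' -> emit 'm', reset
Bit 6: prefix='1' (no match yet)
Bit 7: prefix='10' -> emit 'n', reset
Bit 8: prefix='0' (no match yet)
Bit 9: prefix='01' (no match yet)
Bit 10: prefix='010' -> emit 'm', reset
Bit 11: prefix='1' (no match yet)
Bit 12: prefix='10' -> emit 'n', reset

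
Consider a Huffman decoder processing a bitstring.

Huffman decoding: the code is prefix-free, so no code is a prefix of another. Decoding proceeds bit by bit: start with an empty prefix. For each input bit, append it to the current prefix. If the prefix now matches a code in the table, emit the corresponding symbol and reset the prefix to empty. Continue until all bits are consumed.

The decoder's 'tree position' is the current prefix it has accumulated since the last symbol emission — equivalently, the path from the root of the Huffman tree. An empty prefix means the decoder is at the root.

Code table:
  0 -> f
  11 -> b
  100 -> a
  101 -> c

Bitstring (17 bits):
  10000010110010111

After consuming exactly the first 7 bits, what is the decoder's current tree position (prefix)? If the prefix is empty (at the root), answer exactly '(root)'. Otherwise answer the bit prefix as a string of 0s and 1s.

Bit 0: prefix='1' (no match yet)
Bit 1: prefix='10' (no match yet)
Bit 2: prefix='100' -> emit 'a', reset
Bit 3: prefix='0' -> emit 'f', reset
Bit 4: prefix='0' -> emit 'f', reset
Bit 5: prefix='0' -> emit 'f', reset
Bit 6: prefix='1' (no match yet)

Answer: 1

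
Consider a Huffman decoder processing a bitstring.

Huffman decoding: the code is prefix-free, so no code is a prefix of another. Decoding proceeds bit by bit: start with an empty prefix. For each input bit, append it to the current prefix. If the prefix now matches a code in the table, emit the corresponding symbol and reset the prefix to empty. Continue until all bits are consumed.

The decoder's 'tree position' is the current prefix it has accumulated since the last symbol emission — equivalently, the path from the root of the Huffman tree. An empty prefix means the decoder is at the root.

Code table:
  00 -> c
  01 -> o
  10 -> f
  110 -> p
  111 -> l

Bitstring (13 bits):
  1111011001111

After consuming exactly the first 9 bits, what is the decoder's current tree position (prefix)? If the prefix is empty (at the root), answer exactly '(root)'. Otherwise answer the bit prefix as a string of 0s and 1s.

Bit 0: prefix='1' (no match yet)
Bit 1: prefix='11' (no match yet)
Bit 2: prefix='111' -> emit 'l', reset
Bit 3: prefix='1' (no match yet)
Bit 4: prefix='10' -> emit 'f', reset
Bit 5: prefix='1' (no match yet)
Bit 6: prefix='11' (no match yet)
Bit 7: prefix='110' -> emit 'p', reset
Bit 8: prefix='0' (no match yet)

Answer: 0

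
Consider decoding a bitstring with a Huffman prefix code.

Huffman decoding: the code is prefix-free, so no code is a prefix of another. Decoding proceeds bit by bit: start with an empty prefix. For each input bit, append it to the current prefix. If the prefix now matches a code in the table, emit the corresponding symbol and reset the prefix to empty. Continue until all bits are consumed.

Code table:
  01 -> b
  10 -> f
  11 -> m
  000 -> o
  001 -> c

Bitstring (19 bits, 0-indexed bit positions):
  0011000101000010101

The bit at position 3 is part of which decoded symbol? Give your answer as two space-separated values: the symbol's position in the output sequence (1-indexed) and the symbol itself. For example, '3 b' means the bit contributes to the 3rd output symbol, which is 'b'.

Bit 0: prefix='0' (no match yet)
Bit 1: prefix='00' (no match yet)
Bit 2: prefix='001' -> emit 'c', reset
Bit 3: prefix='1' (no match yet)
Bit 4: prefix='10' -> emit 'f', reset
Bit 5: prefix='0' (no match yet)
Bit 6: prefix='00' (no match yet)
Bit 7: prefix='001' -> emit 'c', reset

Answer: 2 f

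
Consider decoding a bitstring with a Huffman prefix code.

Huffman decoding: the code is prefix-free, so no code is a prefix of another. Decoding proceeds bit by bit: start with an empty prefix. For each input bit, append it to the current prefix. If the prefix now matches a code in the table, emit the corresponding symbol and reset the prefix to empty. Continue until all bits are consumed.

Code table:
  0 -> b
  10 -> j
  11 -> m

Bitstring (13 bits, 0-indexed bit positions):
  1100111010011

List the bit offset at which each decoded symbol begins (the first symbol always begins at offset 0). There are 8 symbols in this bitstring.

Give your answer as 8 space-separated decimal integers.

Answer: 0 2 3 4 6 8 10 11

Derivation:
Bit 0: prefix='1' (no match yet)
Bit 1: prefix='11' -> emit 'm', reset
Bit 2: prefix='0' -> emit 'b', reset
Bit 3: prefix='0' -> emit 'b', reset
Bit 4: prefix='1' (no match yet)
Bit 5: prefix='11' -> emit 'm', reset
Bit 6: prefix='1' (no match yet)
Bit 7: prefix='10' -> emit 'j', reset
Bit 8: prefix='1' (no match yet)
Bit 9: prefix='10' -> emit 'j', reset
Bit 10: prefix='0' -> emit 'b', reset
Bit 11: prefix='1' (no match yet)
Bit 12: prefix='11' -> emit 'm', reset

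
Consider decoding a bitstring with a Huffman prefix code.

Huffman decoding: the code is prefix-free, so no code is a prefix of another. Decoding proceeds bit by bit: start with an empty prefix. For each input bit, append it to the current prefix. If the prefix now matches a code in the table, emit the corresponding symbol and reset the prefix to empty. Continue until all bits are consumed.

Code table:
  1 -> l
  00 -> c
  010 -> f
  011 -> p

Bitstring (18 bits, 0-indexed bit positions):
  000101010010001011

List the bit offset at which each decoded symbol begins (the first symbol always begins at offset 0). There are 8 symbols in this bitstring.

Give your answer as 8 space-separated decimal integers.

Answer: 0 2 5 6 9 12 14 15

Derivation:
Bit 0: prefix='0' (no match yet)
Bit 1: prefix='00' -> emit 'c', reset
Bit 2: prefix='0' (no match yet)
Bit 3: prefix='01' (no match yet)
Bit 4: prefix='010' -> emit 'f', reset
Bit 5: prefix='1' -> emit 'l', reset
Bit 6: prefix='0' (no match yet)
Bit 7: prefix='01' (no match yet)
Bit 8: prefix='010' -> emit 'f', reset
Bit 9: prefix='0' (no match yet)
Bit 10: prefix='01' (no match yet)
Bit 11: prefix='010' -> emit 'f', reset
Bit 12: prefix='0' (no match yet)
Bit 13: prefix='00' -> emit 'c', reset
Bit 14: prefix='1' -> emit 'l', reset
Bit 15: prefix='0' (no match yet)
Bit 16: prefix='01' (no match yet)
Bit 17: prefix='011' -> emit 'p', reset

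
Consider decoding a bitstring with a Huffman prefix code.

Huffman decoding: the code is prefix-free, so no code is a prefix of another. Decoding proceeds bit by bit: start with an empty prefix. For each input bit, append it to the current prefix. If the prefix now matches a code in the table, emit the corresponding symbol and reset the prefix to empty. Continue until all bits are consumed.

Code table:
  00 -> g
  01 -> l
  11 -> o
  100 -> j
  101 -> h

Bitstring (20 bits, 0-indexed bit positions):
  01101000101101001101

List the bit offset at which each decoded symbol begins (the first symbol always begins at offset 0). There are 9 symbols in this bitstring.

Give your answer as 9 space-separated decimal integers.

Bit 0: prefix='0' (no match yet)
Bit 1: prefix='01' -> emit 'l', reset
Bit 2: prefix='1' (no match yet)
Bit 3: prefix='10' (no match yet)
Bit 4: prefix='101' -> emit 'h', reset
Bit 5: prefix='0' (no match yet)
Bit 6: prefix='00' -> emit 'g', reset
Bit 7: prefix='0' (no match yet)
Bit 8: prefix='01' -> emit 'l', reset
Bit 9: prefix='0' (no match yet)
Bit 10: prefix='01' -> emit 'l', reset
Bit 11: prefix='1' (no match yet)
Bit 12: prefix='10' (no match yet)
Bit 13: prefix='101' -> emit 'h', reset
Bit 14: prefix='0' (no match yet)
Bit 15: prefix='00' -> emit 'g', reset
Bit 16: prefix='1' (no match yet)
Bit 17: prefix='11' -> emit 'o', reset
Bit 18: prefix='0' (no match yet)
Bit 19: prefix='01' -> emit 'l', reset

Answer: 0 2 5 7 9 11 14 16 18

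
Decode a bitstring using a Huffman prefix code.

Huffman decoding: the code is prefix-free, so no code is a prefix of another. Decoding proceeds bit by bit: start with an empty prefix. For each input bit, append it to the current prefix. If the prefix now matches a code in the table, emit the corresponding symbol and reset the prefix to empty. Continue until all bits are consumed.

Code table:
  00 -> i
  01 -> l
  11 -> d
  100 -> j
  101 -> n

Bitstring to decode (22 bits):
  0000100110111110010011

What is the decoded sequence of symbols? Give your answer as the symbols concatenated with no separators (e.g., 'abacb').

Bit 0: prefix='0' (no match yet)
Bit 1: prefix='00' -> emit 'i', reset
Bit 2: prefix='0' (no match yet)
Bit 3: prefix='00' -> emit 'i', reset
Bit 4: prefix='1' (no match yet)
Bit 5: prefix='10' (no match yet)
Bit 6: prefix='100' -> emit 'j', reset
Bit 7: prefix='1' (no match yet)
Bit 8: prefix='11' -> emit 'd', reset
Bit 9: prefix='0' (no match yet)
Bit 10: prefix='01' -> emit 'l', reset
Bit 11: prefix='1' (no match yet)
Bit 12: prefix='11' -> emit 'd', reset
Bit 13: prefix='1' (no match yet)
Bit 14: prefix='11' -> emit 'd', reset
Bit 15: prefix='0' (no match yet)
Bit 16: prefix='00' -> emit 'i', reset
Bit 17: prefix='1' (no match yet)
Bit 18: prefix='10' (no match yet)
Bit 19: prefix='100' -> emit 'j', reset
Bit 20: prefix='1' (no match yet)
Bit 21: prefix='11' -> emit 'd', reset

Answer: iijdlddijd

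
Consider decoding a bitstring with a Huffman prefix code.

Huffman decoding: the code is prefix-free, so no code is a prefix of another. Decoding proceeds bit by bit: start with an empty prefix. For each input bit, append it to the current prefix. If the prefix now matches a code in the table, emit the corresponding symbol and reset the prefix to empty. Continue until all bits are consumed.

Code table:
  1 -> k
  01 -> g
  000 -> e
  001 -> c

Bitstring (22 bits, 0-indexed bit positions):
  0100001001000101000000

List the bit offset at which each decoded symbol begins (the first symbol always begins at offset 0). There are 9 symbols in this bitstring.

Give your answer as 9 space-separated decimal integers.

Bit 0: prefix='0' (no match yet)
Bit 1: prefix='01' -> emit 'g', reset
Bit 2: prefix='0' (no match yet)
Bit 3: prefix='00' (no match yet)
Bit 4: prefix='000' -> emit 'e', reset
Bit 5: prefix='0' (no match yet)
Bit 6: prefix='01' -> emit 'g', reset
Bit 7: prefix='0' (no match yet)
Bit 8: prefix='00' (no match yet)
Bit 9: prefix='001' -> emit 'c', reset
Bit 10: prefix='0' (no match yet)
Bit 11: prefix='00' (no match yet)
Bit 12: prefix='000' -> emit 'e', reset
Bit 13: prefix='1' -> emit 'k', reset
Bit 14: prefix='0' (no match yet)
Bit 15: prefix='01' -> emit 'g', reset
Bit 16: prefix='0' (no match yet)
Bit 17: prefix='00' (no match yet)
Bit 18: prefix='000' -> emit 'e', reset
Bit 19: prefix='0' (no match yet)
Bit 20: prefix='00' (no match yet)
Bit 21: prefix='000' -> emit 'e', reset

Answer: 0 2 5 7 10 13 14 16 19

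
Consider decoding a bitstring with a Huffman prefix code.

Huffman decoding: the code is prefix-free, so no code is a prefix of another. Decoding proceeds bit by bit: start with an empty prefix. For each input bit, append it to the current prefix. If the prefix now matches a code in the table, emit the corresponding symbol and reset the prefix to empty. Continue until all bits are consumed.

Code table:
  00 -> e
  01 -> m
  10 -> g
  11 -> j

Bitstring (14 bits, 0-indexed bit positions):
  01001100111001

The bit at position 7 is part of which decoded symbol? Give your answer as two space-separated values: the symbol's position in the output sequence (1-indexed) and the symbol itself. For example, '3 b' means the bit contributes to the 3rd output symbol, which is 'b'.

Bit 0: prefix='0' (no match yet)
Bit 1: prefix='01' -> emit 'm', reset
Bit 2: prefix='0' (no match yet)
Bit 3: prefix='00' -> emit 'e', reset
Bit 4: prefix='1' (no match yet)
Bit 5: prefix='11' -> emit 'j', reset
Bit 6: prefix='0' (no match yet)
Bit 7: prefix='00' -> emit 'e', reset
Bit 8: prefix='1' (no match yet)
Bit 9: prefix='11' -> emit 'j', reset
Bit 10: prefix='1' (no match yet)
Bit 11: prefix='10' -> emit 'g', reset

Answer: 4 e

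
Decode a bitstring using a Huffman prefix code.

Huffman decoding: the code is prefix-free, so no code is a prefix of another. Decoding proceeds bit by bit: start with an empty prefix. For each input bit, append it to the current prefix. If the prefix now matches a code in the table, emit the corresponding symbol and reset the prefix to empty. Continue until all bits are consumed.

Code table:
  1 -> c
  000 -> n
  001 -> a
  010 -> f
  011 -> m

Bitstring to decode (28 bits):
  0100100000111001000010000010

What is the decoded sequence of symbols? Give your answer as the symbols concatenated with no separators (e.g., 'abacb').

Bit 0: prefix='0' (no match yet)
Bit 1: prefix='01' (no match yet)
Bit 2: prefix='010' -> emit 'f', reset
Bit 3: prefix='0' (no match yet)
Bit 4: prefix='01' (no match yet)
Bit 5: prefix='010' -> emit 'f', reset
Bit 6: prefix='0' (no match yet)
Bit 7: prefix='00' (no match yet)
Bit 8: prefix='000' -> emit 'n', reset
Bit 9: prefix='0' (no match yet)
Bit 10: prefix='01' (no match yet)
Bit 11: prefix='011' -> emit 'm', reset
Bit 12: prefix='1' -> emit 'c', reset
Bit 13: prefix='0' (no match yet)
Bit 14: prefix='00' (no match yet)
Bit 15: prefix='001' -> emit 'a', reset
Bit 16: prefix='0' (no match yet)
Bit 17: prefix='00' (no match yet)
Bit 18: prefix='000' -> emit 'n', reset
Bit 19: prefix='0' (no match yet)
Bit 20: prefix='01' (no match yet)
Bit 21: prefix='010' -> emit 'f', reset
Bit 22: prefix='0' (no match yet)
Bit 23: prefix='00' (no match yet)
Bit 24: prefix='000' -> emit 'n', reset
Bit 25: prefix='0' (no match yet)
Bit 26: prefix='01' (no match yet)
Bit 27: prefix='010' -> emit 'f', reset

Answer: ffnmcanfnf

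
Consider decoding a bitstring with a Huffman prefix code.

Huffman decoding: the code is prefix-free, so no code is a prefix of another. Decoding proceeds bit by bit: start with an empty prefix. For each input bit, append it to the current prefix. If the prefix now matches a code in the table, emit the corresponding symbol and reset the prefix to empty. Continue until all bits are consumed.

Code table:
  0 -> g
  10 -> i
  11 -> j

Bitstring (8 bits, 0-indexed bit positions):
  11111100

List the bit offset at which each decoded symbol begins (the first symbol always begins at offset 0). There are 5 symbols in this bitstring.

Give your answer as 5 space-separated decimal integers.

Bit 0: prefix='1' (no match yet)
Bit 1: prefix='11' -> emit 'j', reset
Bit 2: prefix='1' (no match yet)
Bit 3: prefix='11' -> emit 'j', reset
Bit 4: prefix='1' (no match yet)
Bit 5: prefix='11' -> emit 'j', reset
Bit 6: prefix='0' -> emit 'g', reset
Bit 7: prefix='0' -> emit 'g', reset

Answer: 0 2 4 6 7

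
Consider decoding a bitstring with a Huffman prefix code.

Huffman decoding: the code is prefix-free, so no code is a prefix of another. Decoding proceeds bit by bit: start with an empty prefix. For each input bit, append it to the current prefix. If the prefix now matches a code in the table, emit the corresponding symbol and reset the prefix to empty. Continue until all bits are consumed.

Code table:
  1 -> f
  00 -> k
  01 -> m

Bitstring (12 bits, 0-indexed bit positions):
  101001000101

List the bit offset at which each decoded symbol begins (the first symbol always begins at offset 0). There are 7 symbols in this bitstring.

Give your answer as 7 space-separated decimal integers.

Answer: 0 1 3 5 6 8 10

Derivation:
Bit 0: prefix='1' -> emit 'f', reset
Bit 1: prefix='0' (no match yet)
Bit 2: prefix='01' -> emit 'm', reset
Bit 3: prefix='0' (no match yet)
Bit 4: prefix='00' -> emit 'k', reset
Bit 5: prefix='1' -> emit 'f', reset
Bit 6: prefix='0' (no match yet)
Bit 7: prefix='00' -> emit 'k', reset
Bit 8: prefix='0' (no match yet)
Bit 9: prefix='01' -> emit 'm', reset
Bit 10: prefix='0' (no match yet)
Bit 11: prefix='01' -> emit 'm', reset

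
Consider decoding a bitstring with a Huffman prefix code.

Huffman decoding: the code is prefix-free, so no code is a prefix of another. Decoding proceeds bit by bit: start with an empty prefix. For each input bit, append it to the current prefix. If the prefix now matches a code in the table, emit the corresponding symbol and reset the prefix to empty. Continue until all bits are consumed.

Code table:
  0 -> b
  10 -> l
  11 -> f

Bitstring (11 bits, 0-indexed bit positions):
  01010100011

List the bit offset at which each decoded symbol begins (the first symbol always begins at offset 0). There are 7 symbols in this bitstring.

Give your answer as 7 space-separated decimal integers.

Bit 0: prefix='0' -> emit 'b', reset
Bit 1: prefix='1' (no match yet)
Bit 2: prefix='10' -> emit 'l', reset
Bit 3: prefix='1' (no match yet)
Bit 4: prefix='10' -> emit 'l', reset
Bit 5: prefix='1' (no match yet)
Bit 6: prefix='10' -> emit 'l', reset
Bit 7: prefix='0' -> emit 'b', reset
Bit 8: prefix='0' -> emit 'b', reset
Bit 9: prefix='1' (no match yet)
Bit 10: prefix='11' -> emit 'f', reset

Answer: 0 1 3 5 7 8 9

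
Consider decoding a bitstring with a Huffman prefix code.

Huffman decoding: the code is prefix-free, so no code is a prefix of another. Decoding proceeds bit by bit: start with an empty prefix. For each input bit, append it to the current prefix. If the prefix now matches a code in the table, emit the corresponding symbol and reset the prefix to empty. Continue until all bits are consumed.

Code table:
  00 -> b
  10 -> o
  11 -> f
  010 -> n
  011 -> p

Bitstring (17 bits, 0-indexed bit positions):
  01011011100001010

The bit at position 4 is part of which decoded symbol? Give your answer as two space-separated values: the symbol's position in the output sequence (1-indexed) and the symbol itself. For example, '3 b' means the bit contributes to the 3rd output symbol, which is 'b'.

Answer: 2 f

Derivation:
Bit 0: prefix='0' (no match yet)
Bit 1: prefix='01' (no match yet)
Bit 2: prefix='010' -> emit 'n', reset
Bit 3: prefix='1' (no match yet)
Bit 4: prefix='11' -> emit 'f', reset
Bit 5: prefix='0' (no match yet)
Bit 6: prefix='01' (no match yet)
Bit 7: prefix='011' -> emit 'p', reset
Bit 8: prefix='1' (no match yet)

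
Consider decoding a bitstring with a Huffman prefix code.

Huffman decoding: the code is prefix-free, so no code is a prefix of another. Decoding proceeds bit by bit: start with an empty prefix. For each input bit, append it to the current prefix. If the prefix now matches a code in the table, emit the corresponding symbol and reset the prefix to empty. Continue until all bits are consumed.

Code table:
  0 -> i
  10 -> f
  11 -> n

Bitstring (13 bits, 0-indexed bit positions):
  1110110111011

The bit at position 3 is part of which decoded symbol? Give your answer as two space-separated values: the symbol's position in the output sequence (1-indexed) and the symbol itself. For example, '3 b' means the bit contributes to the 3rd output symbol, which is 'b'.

Bit 0: prefix='1' (no match yet)
Bit 1: prefix='11' -> emit 'n', reset
Bit 2: prefix='1' (no match yet)
Bit 3: prefix='10' -> emit 'f', reset
Bit 4: prefix='1' (no match yet)
Bit 5: prefix='11' -> emit 'n', reset
Bit 6: prefix='0' -> emit 'i', reset
Bit 7: prefix='1' (no match yet)

Answer: 2 f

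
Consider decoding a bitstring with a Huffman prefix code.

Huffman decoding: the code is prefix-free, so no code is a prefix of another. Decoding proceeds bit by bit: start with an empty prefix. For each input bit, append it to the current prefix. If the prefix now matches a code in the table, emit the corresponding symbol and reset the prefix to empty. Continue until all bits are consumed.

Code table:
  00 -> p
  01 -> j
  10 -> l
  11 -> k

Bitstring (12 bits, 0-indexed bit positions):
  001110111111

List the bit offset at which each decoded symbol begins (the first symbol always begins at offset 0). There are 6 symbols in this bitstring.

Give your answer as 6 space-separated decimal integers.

Bit 0: prefix='0' (no match yet)
Bit 1: prefix='00' -> emit 'p', reset
Bit 2: prefix='1' (no match yet)
Bit 3: prefix='11' -> emit 'k', reset
Bit 4: prefix='1' (no match yet)
Bit 5: prefix='10' -> emit 'l', reset
Bit 6: prefix='1' (no match yet)
Bit 7: prefix='11' -> emit 'k', reset
Bit 8: prefix='1' (no match yet)
Bit 9: prefix='11' -> emit 'k', reset
Bit 10: prefix='1' (no match yet)
Bit 11: prefix='11' -> emit 'k', reset

Answer: 0 2 4 6 8 10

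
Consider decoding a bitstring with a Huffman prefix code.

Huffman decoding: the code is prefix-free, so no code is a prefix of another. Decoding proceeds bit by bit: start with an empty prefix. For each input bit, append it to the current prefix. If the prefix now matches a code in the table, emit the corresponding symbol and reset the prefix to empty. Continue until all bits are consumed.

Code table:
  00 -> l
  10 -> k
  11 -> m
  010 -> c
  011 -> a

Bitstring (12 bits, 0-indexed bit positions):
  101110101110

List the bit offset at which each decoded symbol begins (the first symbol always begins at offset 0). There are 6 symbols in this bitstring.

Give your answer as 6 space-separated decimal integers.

Answer: 0 2 4 6 8 10

Derivation:
Bit 0: prefix='1' (no match yet)
Bit 1: prefix='10' -> emit 'k', reset
Bit 2: prefix='1' (no match yet)
Bit 3: prefix='11' -> emit 'm', reset
Bit 4: prefix='1' (no match yet)
Bit 5: prefix='10' -> emit 'k', reset
Bit 6: prefix='1' (no match yet)
Bit 7: prefix='10' -> emit 'k', reset
Bit 8: prefix='1' (no match yet)
Bit 9: prefix='11' -> emit 'm', reset
Bit 10: prefix='1' (no match yet)
Bit 11: prefix='10' -> emit 'k', reset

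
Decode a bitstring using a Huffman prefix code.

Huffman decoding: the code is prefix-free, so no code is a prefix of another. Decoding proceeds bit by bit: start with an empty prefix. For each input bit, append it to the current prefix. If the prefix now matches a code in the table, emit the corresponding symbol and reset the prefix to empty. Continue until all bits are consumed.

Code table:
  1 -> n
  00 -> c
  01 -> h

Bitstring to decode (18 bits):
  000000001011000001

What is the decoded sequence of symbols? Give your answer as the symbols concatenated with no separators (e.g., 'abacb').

Answer: ccccnhncch

Derivation:
Bit 0: prefix='0' (no match yet)
Bit 1: prefix='00' -> emit 'c', reset
Bit 2: prefix='0' (no match yet)
Bit 3: prefix='00' -> emit 'c', reset
Bit 4: prefix='0' (no match yet)
Bit 5: prefix='00' -> emit 'c', reset
Bit 6: prefix='0' (no match yet)
Bit 7: prefix='00' -> emit 'c', reset
Bit 8: prefix='1' -> emit 'n', reset
Bit 9: prefix='0' (no match yet)
Bit 10: prefix='01' -> emit 'h', reset
Bit 11: prefix='1' -> emit 'n', reset
Bit 12: prefix='0' (no match yet)
Bit 13: prefix='00' -> emit 'c', reset
Bit 14: prefix='0' (no match yet)
Bit 15: prefix='00' -> emit 'c', reset
Bit 16: prefix='0' (no match yet)
Bit 17: prefix='01' -> emit 'h', reset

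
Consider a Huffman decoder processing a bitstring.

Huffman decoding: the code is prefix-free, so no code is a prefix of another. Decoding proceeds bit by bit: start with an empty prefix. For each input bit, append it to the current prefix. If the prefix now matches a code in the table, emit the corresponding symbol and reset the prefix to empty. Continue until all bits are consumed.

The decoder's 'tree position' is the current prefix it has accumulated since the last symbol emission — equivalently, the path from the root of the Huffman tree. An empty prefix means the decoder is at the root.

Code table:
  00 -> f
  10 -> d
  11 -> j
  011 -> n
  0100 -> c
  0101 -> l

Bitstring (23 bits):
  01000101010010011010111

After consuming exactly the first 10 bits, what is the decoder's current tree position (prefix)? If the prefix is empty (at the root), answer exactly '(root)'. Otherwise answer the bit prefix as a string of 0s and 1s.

Answer: 01

Derivation:
Bit 0: prefix='0' (no match yet)
Bit 1: prefix='01' (no match yet)
Bit 2: prefix='010' (no match yet)
Bit 3: prefix='0100' -> emit 'c', reset
Bit 4: prefix='0' (no match yet)
Bit 5: prefix='01' (no match yet)
Bit 6: prefix='010' (no match yet)
Bit 7: prefix='0101' -> emit 'l', reset
Bit 8: prefix='0' (no match yet)
Bit 9: prefix='01' (no match yet)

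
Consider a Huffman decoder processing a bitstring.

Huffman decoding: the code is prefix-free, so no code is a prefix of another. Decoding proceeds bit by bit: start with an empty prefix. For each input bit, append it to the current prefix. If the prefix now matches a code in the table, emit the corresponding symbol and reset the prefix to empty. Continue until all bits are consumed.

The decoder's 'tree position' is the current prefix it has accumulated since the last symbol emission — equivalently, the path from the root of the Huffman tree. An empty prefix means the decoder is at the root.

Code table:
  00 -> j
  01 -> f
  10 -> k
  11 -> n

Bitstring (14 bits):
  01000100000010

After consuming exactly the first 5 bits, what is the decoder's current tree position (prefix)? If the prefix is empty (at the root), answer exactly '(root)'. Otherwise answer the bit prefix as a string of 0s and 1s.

Bit 0: prefix='0' (no match yet)
Bit 1: prefix='01' -> emit 'f', reset
Bit 2: prefix='0' (no match yet)
Bit 3: prefix='00' -> emit 'j', reset
Bit 4: prefix='0' (no match yet)

Answer: 0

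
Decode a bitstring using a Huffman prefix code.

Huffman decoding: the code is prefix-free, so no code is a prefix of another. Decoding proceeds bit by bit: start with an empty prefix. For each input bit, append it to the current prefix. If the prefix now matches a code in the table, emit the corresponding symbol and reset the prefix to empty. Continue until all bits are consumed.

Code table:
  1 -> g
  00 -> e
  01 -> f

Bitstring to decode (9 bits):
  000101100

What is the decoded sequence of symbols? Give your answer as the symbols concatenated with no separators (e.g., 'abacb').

Bit 0: prefix='0' (no match yet)
Bit 1: prefix='00' -> emit 'e', reset
Bit 2: prefix='0' (no match yet)
Bit 3: prefix='01' -> emit 'f', reset
Bit 4: prefix='0' (no match yet)
Bit 5: prefix='01' -> emit 'f', reset
Bit 6: prefix='1' -> emit 'g', reset
Bit 7: prefix='0' (no match yet)
Bit 8: prefix='00' -> emit 'e', reset

Answer: effge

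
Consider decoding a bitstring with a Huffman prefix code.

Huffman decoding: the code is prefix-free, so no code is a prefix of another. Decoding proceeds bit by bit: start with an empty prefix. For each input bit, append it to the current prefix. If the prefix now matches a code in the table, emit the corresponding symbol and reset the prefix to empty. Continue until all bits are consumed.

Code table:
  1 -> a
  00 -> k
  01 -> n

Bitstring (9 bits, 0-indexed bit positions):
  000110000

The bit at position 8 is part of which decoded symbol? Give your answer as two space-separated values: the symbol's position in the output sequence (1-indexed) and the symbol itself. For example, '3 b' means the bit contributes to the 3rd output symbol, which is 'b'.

Bit 0: prefix='0' (no match yet)
Bit 1: prefix='00' -> emit 'k', reset
Bit 2: prefix='0' (no match yet)
Bit 3: prefix='01' -> emit 'n', reset
Bit 4: prefix='1' -> emit 'a', reset
Bit 5: prefix='0' (no match yet)
Bit 6: prefix='00' -> emit 'k', reset
Bit 7: prefix='0' (no match yet)
Bit 8: prefix='00' -> emit 'k', reset

Answer: 5 k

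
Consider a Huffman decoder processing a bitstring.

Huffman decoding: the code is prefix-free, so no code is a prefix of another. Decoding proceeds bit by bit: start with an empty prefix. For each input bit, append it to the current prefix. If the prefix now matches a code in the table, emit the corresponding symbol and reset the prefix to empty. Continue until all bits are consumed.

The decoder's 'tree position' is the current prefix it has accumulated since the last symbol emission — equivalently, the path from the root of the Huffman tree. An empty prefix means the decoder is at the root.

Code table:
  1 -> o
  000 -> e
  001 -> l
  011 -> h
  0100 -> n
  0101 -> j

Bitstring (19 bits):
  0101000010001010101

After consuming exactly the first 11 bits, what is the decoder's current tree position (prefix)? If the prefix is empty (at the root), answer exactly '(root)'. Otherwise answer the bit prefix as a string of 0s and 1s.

Bit 0: prefix='0' (no match yet)
Bit 1: prefix='01' (no match yet)
Bit 2: prefix='010' (no match yet)
Bit 3: prefix='0101' -> emit 'j', reset
Bit 4: prefix='0' (no match yet)
Bit 5: prefix='00' (no match yet)
Bit 6: prefix='000' -> emit 'e', reset
Bit 7: prefix='0' (no match yet)
Bit 8: prefix='01' (no match yet)
Bit 9: prefix='010' (no match yet)
Bit 10: prefix='0100' -> emit 'n', reset

Answer: (root)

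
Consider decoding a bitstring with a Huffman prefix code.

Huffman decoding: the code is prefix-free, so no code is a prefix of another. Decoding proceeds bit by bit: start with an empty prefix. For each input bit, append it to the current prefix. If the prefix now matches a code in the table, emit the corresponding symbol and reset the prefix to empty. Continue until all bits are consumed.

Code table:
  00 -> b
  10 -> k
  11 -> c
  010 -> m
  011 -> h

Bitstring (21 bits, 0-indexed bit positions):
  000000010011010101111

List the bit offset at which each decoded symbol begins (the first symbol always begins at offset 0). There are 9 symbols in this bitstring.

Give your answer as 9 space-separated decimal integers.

Bit 0: prefix='0' (no match yet)
Bit 1: prefix='00' -> emit 'b', reset
Bit 2: prefix='0' (no match yet)
Bit 3: prefix='00' -> emit 'b', reset
Bit 4: prefix='0' (no match yet)
Bit 5: prefix='00' -> emit 'b', reset
Bit 6: prefix='0' (no match yet)
Bit 7: prefix='01' (no match yet)
Bit 8: prefix='010' -> emit 'm', reset
Bit 9: prefix='0' (no match yet)
Bit 10: prefix='01' (no match yet)
Bit 11: prefix='011' -> emit 'h', reset
Bit 12: prefix='0' (no match yet)
Bit 13: prefix='01' (no match yet)
Bit 14: prefix='010' -> emit 'm', reset
Bit 15: prefix='1' (no match yet)
Bit 16: prefix='10' -> emit 'k', reset
Bit 17: prefix='1' (no match yet)
Bit 18: prefix='11' -> emit 'c', reset
Bit 19: prefix='1' (no match yet)
Bit 20: prefix='11' -> emit 'c', reset

Answer: 0 2 4 6 9 12 15 17 19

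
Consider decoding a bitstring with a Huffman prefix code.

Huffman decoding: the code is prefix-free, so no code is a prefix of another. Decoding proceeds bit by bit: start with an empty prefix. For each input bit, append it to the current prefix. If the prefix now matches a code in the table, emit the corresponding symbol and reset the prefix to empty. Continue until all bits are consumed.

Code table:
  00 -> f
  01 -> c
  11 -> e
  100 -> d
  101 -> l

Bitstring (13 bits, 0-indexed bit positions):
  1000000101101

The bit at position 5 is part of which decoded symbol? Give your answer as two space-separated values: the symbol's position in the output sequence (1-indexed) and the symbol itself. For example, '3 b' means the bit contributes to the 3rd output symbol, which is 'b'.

Bit 0: prefix='1' (no match yet)
Bit 1: prefix='10' (no match yet)
Bit 2: prefix='100' -> emit 'd', reset
Bit 3: prefix='0' (no match yet)
Bit 4: prefix='00' -> emit 'f', reset
Bit 5: prefix='0' (no match yet)
Bit 6: prefix='00' -> emit 'f', reset
Bit 7: prefix='1' (no match yet)
Bit 8: prefix='10' (no match yet)
Bit 9: prefix='101' -> emit 'l', reset

Answer: 3 f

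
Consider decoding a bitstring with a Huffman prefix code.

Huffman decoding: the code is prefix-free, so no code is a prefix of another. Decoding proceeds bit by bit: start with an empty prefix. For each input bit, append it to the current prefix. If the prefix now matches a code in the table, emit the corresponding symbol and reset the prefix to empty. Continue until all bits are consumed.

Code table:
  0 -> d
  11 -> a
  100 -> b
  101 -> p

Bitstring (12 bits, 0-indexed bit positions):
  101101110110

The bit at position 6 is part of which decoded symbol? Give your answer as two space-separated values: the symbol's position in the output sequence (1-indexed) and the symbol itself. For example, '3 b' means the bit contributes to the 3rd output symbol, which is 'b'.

Bit 0: prefix='1' (no match yet)
Bit 1: prefix='10' (no match yet)
Bit 2: prefix='101' -> emit 'p', reset
Bit 3: prefix='1' (no match yet)
Bit 4: prefix='10' (no match yet)
Bit 5: prefix='101' -> emit 'p', reset
Bit 6: prefix='1' (no match yet)
Bit 7: prefix='11' -> emit 'a', reset
Bit 8: prefix='0' -> emit 'd', reset
Bit 9: prefix='1' (no match yet)
Bit 10: prefix='11' -> emit 'a', reset

Answer: 3 a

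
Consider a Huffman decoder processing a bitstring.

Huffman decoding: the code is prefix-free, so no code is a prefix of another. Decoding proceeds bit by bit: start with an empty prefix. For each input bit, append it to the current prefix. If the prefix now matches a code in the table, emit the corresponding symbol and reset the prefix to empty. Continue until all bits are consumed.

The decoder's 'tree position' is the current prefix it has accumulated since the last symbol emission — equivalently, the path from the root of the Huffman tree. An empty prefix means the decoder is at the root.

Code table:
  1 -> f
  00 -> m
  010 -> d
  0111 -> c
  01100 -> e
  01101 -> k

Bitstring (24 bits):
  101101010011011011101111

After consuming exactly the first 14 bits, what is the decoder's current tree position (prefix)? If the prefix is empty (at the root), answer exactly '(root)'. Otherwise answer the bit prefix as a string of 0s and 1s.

Bit 0: prefix='1' -> emit 'f', reset
Bit 1: prefix='0' (no match yet)
Bit 2: prefix='01' (no match yet)
Bit 3: prefix='011' (no match yet)
Bit 4: prefix='0110' (no match yet)
Bit 5: prefix='01101' -> emit 'k', reset
Bit 6: prefix='0' (no match yet)
Bit 7: prefix='01' (no match yet)
Bit 8: prefix='010' -> emit 'd', reset
Bit 9: prefix='0' (no match yet)
Bit 10: prefix='01' (no match yet)
Bit 11: prefix='011' (no match yet)
Bit 12: prefix='0110' (no match yet)
Bit 13: prefix='01101' -> emit 'k', reset

Answer: (root)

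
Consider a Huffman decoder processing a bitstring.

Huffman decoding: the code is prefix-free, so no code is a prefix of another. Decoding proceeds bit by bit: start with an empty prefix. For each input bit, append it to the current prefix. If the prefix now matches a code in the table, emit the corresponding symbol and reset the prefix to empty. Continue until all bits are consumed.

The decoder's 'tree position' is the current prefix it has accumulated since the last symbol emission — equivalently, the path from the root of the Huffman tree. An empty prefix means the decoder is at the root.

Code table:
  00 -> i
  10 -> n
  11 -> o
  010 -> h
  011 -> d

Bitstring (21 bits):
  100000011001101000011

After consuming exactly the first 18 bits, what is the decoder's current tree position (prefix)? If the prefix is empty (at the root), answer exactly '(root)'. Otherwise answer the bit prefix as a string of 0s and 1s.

Bit 0: prefix='1' (no match yet)
Bit 1: prefix='10' -> emit 'n', reset
Bit 2: prefix='0' (no match yet)
Bit 3: prefix='00' -> emit 'i', reset
Bit 4: prefix='0' (no match yet)
Bit 5: prefix='00' -> emit 'i', reset
Bit 6: prefix='0' (no match yet)
Bit 7: prefix='01' (no match yet)
Bit 8: prefix='011' -> emit 'd', reset
Bit 9: prefix='0' (no match yet)
Bit 10: prefix='00' -> emit 'i', reset
Bit 11: prefix='1' (no match yet)
Bit 12: prefix='11' -> emit 'o', reset
Bit 13: prefix='0' (no match yet)
Bit 14: prefix='01' (no match yet)
Bit 15: prefix='010' -> emit 'h', reset
Bit 16: prefix='0' (no match yet)
Bit 17: prefix='00' -> emit 'i', reset

Answer: (root)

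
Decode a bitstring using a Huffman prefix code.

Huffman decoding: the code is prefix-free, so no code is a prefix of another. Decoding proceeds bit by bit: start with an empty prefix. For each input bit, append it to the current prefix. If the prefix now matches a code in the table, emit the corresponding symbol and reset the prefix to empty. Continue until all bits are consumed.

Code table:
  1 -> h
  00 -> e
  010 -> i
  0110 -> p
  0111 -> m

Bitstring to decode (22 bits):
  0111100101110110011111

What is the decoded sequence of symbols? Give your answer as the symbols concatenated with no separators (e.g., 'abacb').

Bit 0: prefix='0' (no match yet)
Bit 1: prefix='01' (no match yet)
Bit 2: prefix='011' (no match yet)
Bit 3: prefix='0111' -> emit 'm', reset
Bit 4: prefix='1' -> emit 'h', reset
Bit 5: prefix='0' (no match yet)
Bit 6: prefix='00' -> emit 'e', reset
Bit 7: prefix='1' -> emit 'h', reset
Bit 8: prefix='0' (no match yet)
Bit 9: prefix='01' (no match yet)
Bit 10: prefix='011' (no match yet)
Bit 11: prefix='0111' -> emit 'm', reset
Bit 12: prefix='0' (no match yet)
Bit 13: prefix='01' (no match yet)
Bit 14: prefix='011' (no match yet)
Bit 15: prefix='0110' -> emit 'p', reset
Bit 16: prefix='0' (no match yet)
Bit 17: prefix='01' (no match yet)
Bit 18: prefix='011' (no match yet)
Bit 19: prefix='0111' -> emit 'm', reset
Bit 20: prefix='1' -> emit 'h', reset
Bit 21: prefix='1' -> emit 'h', reset

Answer: mhehmpmhh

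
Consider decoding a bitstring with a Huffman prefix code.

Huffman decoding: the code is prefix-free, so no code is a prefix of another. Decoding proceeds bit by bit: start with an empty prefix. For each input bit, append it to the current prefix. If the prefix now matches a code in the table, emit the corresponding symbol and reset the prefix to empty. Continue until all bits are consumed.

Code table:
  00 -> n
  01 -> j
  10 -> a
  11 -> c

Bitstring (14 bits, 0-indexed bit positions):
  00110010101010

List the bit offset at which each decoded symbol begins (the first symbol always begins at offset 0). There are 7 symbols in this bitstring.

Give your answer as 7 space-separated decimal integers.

Answer: 0 2 4 6 8 10 12

Derivation:
Bit 0: prefix='0' (no match yet)
Bit 1: prefix='00' -> emit 'n', reset
Bit 2: prefix='1' (no match yet)
Bit 3: prefix='11' -> emit 'c', reset
Bit 4: prefix='0' (no match yet)
Bit 5: prefix='00' -> emit 'n', reset
Bit 6: prefix='1' (no match yet)
Bit 7: prefix='10' -> emit 'a', reset
Bit 8: prefix='1' (no match yet)
Bit 9: prefix='10' -> emit 'a', reset
Bit 10: prefix='1' (no match yet)
Bit 11: prefix='10' -> emit 'a', reset
Bit 12: prefix='1' (no match yet)
Bit 13: prefix='10' -> emit 'a', reset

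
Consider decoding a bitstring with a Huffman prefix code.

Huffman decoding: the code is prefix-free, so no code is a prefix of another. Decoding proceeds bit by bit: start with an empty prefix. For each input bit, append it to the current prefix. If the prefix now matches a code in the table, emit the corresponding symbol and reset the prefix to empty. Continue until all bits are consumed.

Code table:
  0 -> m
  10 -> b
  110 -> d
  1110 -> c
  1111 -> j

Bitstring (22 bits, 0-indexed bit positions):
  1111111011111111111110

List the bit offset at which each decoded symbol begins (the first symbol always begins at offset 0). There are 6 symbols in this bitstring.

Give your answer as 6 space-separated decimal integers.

Bit 0: prefix='1' (no match yet)
Bit 1: prefix='11' (no match yet)
Bit 2: prefix='111' (no match yet)
Bit 3: prefix='1111' -> emit 'j', reset
Bit 4: prefix='1' (no match yet)
Bit 5: prefix='11' (no match yet)
Bit 6: prefix='111' (no match yet)
Bit 7: prefix='1110' -> emit 'c', reset
Bit 8: prefix='1' (no match yet)
Bit 9: prefix='11' (no match yet)
Bit 10: prefix='111' (no match yet)
Bit 11: prefix='1111' -> emit 'j', reset
Bit 12: prefix='1' (no match yet)
Bit 13: prefix='11' (no match yet)
Bit 14: prefix='111' (no match yet)
Bit 15: prefix='1111' -> emit 'j', reset
Bit 16: prefix='1' (no match yet)
Bit 17: prefix='11' (no match yet)
Bit 18: prefix='111' (no match yet)
Bit 19: prefix='1111' -> emit 'j', reset
Bit 20: prefix='1' (no match yet)
Bit 21: prefix='10' -> emit 'b', reset

Answer: 0 4 8 12 16 20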